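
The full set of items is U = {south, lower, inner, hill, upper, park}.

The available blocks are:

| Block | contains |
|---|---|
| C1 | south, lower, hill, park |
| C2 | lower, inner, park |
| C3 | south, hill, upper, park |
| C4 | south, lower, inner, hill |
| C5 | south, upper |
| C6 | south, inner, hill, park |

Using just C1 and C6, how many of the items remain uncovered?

Union of C1, C6 = {south, lower, inner, hill, park}.
Not covered: upper — 1 item.

1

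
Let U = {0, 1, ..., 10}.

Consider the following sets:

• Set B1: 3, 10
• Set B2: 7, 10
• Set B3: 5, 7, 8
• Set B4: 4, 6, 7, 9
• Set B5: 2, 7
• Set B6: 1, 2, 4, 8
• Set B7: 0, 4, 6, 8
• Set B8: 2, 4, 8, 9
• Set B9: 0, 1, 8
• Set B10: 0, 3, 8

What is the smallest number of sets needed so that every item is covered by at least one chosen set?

5

B1, B3, B4, B6, and B7 cover everything between them: the union {0, 1, 2, 3, 4, 5, 6, 7, 8, 9, 10} is all of U.
No 4 of the 10 sets cover everything (all 210 combinations miss at least one item), so 5 is optimal.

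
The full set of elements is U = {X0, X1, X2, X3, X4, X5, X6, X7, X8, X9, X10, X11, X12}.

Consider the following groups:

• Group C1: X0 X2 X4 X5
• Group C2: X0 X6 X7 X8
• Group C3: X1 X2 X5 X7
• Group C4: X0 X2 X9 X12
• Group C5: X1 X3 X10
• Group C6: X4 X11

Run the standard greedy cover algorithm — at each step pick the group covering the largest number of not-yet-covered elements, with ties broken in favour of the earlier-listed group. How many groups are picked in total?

Greedy: pick C1 (covers 4 new) → pick C2 (covers 3 new) → pick C5 (covers 3 new) → pick C4 (covers 2 new) → pick C6 (covers 1 new). Total picks: 5.

5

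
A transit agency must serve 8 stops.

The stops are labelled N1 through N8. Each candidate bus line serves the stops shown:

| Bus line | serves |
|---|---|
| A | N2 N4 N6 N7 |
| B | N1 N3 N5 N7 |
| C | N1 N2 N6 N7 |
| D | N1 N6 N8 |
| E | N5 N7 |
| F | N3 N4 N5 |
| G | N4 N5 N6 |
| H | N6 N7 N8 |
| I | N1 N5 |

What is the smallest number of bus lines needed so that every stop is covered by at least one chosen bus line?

3

Take {A, B, D}. Their union is {N1, N2, N3, N4, N5, N6, N7, N8}, which is all 8 stops.
No 2 of the 9 bus lines cover everything (all 36 combinations miss at least one stop), so 3 is optimal.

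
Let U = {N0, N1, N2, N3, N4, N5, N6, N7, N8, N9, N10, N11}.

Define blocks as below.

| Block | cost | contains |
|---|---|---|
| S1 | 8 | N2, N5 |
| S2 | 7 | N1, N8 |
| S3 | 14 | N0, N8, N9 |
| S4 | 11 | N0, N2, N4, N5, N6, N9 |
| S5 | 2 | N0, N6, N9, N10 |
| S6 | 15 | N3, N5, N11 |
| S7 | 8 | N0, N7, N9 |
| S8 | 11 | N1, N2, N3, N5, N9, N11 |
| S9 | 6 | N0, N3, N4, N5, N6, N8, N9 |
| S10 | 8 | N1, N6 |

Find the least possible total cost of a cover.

27

S5, S7, S8, S9 together cover every item (S5 ∪ S7 ∪ S8 ∪ S9 = {N0, N1, N2, N3, N4, N5, N6, N7, N8, N9, N10, N11}); total cost 2 + 8 + 11 + 6 = 27.
No covering selection has total cost below 27.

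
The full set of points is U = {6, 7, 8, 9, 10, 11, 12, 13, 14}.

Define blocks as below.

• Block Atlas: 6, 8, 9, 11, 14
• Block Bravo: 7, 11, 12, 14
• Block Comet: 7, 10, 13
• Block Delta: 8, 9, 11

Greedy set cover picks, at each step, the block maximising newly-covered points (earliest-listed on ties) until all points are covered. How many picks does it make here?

Greedy: pick Atlas (covers 5 new) → pick Comet (covers 3 new) → pick Bravo (covers 1 new). Total picks: 3.

3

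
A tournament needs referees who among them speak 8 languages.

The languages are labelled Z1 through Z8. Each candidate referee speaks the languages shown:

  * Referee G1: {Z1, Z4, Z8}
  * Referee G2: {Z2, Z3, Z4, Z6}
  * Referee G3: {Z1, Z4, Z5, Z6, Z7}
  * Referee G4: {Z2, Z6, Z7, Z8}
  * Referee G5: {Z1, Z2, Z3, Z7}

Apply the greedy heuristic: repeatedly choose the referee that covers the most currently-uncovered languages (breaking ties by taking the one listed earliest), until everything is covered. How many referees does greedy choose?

3

Greedy: pick G3 (covers 5 new) → pick G2 (covers 2 new) → pick G1 (covers 1 new). Total picks: 3.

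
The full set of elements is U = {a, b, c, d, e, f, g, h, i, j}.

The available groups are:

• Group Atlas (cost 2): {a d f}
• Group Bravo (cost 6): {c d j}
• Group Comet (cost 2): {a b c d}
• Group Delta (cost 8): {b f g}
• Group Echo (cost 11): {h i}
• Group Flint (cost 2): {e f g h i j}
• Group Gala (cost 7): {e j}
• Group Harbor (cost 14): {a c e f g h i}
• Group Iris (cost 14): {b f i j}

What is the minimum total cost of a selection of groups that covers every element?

4

Comet, Flint together cover every element (Comet ∪ Flint = {a, b, c, d, e, f, g, h, i, j}); total cost 2 + 2 = 4.
No covering selection has total cost below 4.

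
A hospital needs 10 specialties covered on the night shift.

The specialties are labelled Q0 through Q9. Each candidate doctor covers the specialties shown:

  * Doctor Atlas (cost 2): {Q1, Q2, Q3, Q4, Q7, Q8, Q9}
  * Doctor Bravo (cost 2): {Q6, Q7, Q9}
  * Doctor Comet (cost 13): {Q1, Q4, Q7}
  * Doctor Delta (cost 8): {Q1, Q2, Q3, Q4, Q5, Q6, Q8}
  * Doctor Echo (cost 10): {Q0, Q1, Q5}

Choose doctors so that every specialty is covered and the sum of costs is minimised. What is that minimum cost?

Atlas, Bravo, Echo together cover every specialty (Atlas ∪ Bravo ∪ Echo = {Q0, Q1, Q2, Q3, Q4, Q5, Q6, Q7, Q8, Q9}); total cost 2 + 2 + 10 = 14.
No covering selection has total cost below 14.

14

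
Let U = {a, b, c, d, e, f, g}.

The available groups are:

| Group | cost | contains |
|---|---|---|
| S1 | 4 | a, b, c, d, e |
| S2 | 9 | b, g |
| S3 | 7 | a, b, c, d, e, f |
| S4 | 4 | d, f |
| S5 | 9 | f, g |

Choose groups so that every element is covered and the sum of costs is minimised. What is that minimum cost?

13

S1, S5 together cover every element (S1 ∪ S5 = {a, b, c, d, e, f, g}); total cost 4 + 9 = 13.
The greedy pick S1, S4, S2 costs 17; no covering selection beats 13.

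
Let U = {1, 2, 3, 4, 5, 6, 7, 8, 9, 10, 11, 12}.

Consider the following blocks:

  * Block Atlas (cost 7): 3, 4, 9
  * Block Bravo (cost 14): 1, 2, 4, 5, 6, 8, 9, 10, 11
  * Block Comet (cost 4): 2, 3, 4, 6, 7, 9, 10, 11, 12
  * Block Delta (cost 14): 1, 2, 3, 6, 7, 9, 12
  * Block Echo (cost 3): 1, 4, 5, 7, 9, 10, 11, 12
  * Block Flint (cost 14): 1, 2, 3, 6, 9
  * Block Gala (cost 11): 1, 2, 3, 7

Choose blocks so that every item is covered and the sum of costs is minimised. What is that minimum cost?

Bravo, Comet together cover every item (Bravo ∪ Comet = {1, 2, 3, 4, 5, 6, 7, 8, 9, 10, 11, 12}); total cost 14 + 4 = 18.
The greedy pick Echo, Comet, Bravo costs 21; no covering selection beats 18.

18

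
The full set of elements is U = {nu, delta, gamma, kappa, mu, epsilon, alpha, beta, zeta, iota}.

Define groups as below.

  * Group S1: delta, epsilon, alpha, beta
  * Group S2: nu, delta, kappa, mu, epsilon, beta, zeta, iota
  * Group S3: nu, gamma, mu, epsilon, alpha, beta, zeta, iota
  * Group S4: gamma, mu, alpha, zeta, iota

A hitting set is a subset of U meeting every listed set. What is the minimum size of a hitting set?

Take H = {epsilon, iota}. Each listed group contains at least one of these, so H is a hitting set of size 2.
No single element lies in every group, so at least 2 are needed and 2 is optimal.

2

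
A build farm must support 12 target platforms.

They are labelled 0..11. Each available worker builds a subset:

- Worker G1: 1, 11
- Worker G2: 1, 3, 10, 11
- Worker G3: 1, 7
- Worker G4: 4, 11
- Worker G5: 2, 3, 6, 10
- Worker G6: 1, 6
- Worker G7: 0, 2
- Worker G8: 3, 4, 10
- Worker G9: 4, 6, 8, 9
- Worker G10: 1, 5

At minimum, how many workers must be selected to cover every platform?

5

G2 and G3 and G7 and G9 and G10 together: G2 ∪ G3 ∪ G7 ∪ G9 ∪ G10 = {0, 1, 2, 3, 4, 5, 6, 7, 8, 9, 10, 11} — every platform is covered.
No 4 of the 10 workers cover everything (all 210 combinations miss at least one platform), so 5 is optimal.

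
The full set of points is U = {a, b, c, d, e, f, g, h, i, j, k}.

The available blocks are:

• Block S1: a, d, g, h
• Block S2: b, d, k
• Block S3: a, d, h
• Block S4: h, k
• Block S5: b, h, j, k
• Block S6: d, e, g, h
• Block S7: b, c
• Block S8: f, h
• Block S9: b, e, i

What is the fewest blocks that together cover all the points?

5

S1, S5, S7, S8, and S9 cover everything between them: the union {a, b, c, d, e, f, g, h, i, j, k} is all of U.
No 4 of the 9 blocks cover everything (all 126 combinations miss at least one point), so 5 is optimal.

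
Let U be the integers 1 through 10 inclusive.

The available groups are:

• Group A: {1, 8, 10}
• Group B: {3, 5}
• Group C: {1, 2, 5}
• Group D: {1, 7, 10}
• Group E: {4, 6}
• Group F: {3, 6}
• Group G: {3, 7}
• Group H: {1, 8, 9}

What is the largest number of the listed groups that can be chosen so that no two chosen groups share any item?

3

C, E, G are pairwise disjoint (C={1,2,5}; E={4,6}; G={3,7}).
Every remaining group overlaps one of these, and no 4 of the listed groups are pairwise disjoint, so 3 is the maximum.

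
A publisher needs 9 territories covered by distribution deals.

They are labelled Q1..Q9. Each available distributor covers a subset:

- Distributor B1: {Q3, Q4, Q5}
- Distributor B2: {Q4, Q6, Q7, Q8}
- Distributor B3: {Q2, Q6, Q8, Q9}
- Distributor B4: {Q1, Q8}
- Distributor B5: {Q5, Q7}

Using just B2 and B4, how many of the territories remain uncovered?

Union of B2, B4 = {Q1, Q4, Q6, Q7, Q8}.
Not covered: Q2, Q3, Q5, Q9 — 4 territories.

4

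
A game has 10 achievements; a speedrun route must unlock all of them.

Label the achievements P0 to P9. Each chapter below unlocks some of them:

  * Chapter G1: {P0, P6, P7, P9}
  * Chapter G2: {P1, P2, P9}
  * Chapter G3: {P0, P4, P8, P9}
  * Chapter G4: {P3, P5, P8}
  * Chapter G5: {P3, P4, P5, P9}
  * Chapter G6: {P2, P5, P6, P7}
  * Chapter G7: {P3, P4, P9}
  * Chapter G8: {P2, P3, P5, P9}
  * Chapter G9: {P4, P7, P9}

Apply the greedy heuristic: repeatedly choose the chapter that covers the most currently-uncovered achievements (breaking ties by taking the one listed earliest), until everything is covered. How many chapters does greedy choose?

Greedy: pick G1 (covers 4 new) → pick G4 (covers 3 new) → pick G2 (covers 2 new) → pick G3 (covers 1 new). Total picks: 4.

4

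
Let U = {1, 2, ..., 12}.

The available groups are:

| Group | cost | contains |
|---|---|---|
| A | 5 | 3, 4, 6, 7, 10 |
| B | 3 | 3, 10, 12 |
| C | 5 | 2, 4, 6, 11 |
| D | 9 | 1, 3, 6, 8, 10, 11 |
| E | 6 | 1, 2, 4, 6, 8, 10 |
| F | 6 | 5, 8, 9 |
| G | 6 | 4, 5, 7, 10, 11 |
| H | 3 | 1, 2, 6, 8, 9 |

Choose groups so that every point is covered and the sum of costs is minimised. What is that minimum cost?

12

B, G, H together cover every point (B ∪ G ∪ H = {1, 2, 3, 4, 5, 6, 7, 8, 9, 10, 11, 12}); total cost 3 + 6 + 3 = 12.
No covering selection has total cost below 12.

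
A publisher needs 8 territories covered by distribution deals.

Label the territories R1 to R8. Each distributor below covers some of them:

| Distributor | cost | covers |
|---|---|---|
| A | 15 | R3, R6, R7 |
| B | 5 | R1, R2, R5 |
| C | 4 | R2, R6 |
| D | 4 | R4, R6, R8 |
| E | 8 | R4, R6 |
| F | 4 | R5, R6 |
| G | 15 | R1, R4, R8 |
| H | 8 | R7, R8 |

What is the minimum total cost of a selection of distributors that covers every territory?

A, B, D together cover every territory (A ∪ B ∪ D = {R1, R2, R3, R4, R5, R6, R7, R8}); total cost 15 + 5 + 4 = 24.
No covering selection has total cost below 24.

24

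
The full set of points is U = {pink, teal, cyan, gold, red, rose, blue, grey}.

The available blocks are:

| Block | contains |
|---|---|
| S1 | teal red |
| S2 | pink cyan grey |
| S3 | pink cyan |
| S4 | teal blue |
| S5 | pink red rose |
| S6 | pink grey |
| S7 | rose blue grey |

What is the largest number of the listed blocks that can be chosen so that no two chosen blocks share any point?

S1, S3, S7 are pairwise disjoint (S1={teal,red}; S3={pink,cyan}; S7={rose,blue,grey}).
Every remaining block overlaps one of these, and no 4 of the listed blocks are pairwise disjoint, so 3 is the maximum.

3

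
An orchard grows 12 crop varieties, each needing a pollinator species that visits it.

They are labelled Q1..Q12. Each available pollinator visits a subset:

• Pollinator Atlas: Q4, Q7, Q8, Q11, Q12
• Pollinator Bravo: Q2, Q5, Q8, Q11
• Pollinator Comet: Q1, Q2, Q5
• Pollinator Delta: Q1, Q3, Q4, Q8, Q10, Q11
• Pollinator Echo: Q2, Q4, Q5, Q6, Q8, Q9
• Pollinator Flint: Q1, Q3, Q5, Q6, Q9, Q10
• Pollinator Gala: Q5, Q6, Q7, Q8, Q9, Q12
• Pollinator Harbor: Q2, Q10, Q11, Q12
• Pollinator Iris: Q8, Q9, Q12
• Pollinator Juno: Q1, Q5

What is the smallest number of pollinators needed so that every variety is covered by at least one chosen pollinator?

3

Delta and Echo and Gala together: Delta ∪ Echo ∪ Gala = {Q1, Q2, Q3, Q4, Q5, Q6, Q7, Q8, Q9, Q10, Q11, Q12} — every variety is covered.
No 2 of the 10 pollinators cover everything (all 45 combinations miss at least one variety), so 3 is optimal.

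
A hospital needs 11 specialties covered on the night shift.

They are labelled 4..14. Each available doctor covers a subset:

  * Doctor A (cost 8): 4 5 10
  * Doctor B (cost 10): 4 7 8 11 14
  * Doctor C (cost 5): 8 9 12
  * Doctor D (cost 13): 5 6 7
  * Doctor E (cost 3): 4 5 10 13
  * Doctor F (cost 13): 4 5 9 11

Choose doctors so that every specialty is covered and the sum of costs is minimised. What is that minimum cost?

31

B, C, D, E together cover every specialty (B ∪ C ∪ D ∪ E = {4, 5, 6, 7, 8, 9, 10, 11, 12, 13, 14}); total cost 10 + 5 + 13 + 3 = 31.
No covering selection has total cost below 31.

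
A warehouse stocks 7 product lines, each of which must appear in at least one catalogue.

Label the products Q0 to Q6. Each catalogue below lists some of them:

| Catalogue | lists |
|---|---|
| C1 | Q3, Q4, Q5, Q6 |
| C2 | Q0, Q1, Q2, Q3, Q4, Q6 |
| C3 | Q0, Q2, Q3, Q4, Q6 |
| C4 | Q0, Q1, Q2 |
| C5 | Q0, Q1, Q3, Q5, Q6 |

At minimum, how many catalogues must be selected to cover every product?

Take {C1, C4}. Their union is {Q0, Q1, Q2, Q3, Q4, Q5, Q6}, which is all 7 products.
No single catalogue has all 7 products (the largest, C2, has 6), so 2 is optimal.

2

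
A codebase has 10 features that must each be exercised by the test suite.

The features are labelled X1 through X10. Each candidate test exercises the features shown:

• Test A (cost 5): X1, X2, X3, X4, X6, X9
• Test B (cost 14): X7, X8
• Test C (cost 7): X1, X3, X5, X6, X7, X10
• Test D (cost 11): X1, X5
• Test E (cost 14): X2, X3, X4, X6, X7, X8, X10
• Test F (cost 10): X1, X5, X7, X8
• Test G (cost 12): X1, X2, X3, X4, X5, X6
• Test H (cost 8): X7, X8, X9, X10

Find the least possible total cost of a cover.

G, H together cover every feature (G ∪ H = {X1, X2, X3, X4, X5, X6, X7, X8, X9, X10}); total cost 12 + 8 = 20.
No covering selection has total cost below 20.

20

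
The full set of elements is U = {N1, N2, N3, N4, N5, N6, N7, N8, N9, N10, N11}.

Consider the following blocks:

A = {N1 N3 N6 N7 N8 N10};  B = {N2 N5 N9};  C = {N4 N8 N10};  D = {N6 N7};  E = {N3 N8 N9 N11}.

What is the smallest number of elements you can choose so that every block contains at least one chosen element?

The 3 elements {N7, N9, N10} hit every block.
The blocks B, C, D are pairwise disjoint, so any hitting set needs a separate element for each — at least 3. Hence 3 is optimal.

3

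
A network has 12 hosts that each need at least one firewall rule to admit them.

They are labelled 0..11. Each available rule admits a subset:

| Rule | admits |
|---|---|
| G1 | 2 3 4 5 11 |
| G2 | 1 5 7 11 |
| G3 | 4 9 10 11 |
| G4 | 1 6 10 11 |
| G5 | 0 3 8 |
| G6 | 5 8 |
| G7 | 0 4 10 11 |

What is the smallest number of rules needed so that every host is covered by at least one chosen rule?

5

Take {G1, G2, G3, G4, G5}. Their union is {0, 1, 2, 3, 4, 5, 6, 7, 8, 9, 10, 11}, which is all 12 hosts.
No 4 of the 7 rules cover everything (all 35 combinations miss at least one host), so 5 is optimal.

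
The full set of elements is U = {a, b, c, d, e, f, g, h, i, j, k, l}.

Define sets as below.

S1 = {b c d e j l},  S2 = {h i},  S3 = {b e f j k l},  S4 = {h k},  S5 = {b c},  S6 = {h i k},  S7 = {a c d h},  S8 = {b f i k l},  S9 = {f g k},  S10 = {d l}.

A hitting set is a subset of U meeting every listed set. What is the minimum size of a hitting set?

4

The 4 elements {c, i, k, l} hit every set.
The sets S2, S5, S9, S10 are pairwise disjoint, so any hitting set needs a separate element for each — at least 4. Hence 4 is optimal.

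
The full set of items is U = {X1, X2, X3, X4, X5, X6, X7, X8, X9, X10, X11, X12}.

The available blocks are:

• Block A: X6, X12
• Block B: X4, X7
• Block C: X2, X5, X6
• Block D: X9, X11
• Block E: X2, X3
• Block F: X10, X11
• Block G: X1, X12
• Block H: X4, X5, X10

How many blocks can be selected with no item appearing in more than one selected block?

A, B, D, E are pairwise disjoint (A={X6,X12}; B={X4,X7}; D={X9,X11}; E={X2,X3}).
Every remaining block overlaps one of these, and no 5 of the listed blocks are pairwise disjoint, so 4 is the maximum.

4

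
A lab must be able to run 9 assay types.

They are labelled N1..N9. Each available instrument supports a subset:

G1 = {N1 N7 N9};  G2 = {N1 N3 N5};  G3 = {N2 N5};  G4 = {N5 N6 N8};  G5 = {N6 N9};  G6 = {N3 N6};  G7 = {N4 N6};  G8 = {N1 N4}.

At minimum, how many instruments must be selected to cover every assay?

5

Take {G1, G3, G4, G6, G8}. Their union is {N1, N2, N3, N4, N5, N6, N7, N8, N9}, which is all 9 assays.
No 4 of the 8 instruments cover everything (all 70 combinations miss at least one assay), so 5 is optimal.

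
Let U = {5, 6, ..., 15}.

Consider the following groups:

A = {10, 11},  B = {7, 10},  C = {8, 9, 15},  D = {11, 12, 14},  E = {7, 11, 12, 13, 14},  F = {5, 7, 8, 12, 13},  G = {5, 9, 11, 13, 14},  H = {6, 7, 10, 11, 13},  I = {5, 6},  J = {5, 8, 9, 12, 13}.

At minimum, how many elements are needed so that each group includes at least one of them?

4

The 4 elements {5, 9, 10, 12} hit every group.
The groups B, C, D, I are pairwise disjoint, so any hitting set needs a separate element for each — at least 4. Hence 4 is optimal.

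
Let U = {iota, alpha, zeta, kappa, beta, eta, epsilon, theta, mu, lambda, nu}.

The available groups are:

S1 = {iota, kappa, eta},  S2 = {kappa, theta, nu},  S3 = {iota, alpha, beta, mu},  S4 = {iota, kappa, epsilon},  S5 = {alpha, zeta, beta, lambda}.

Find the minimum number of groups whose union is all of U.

5

S1, S2, S3, S4, and S5 cover everything between them: the union {iota, alpha, zeta, kappa, beta, eta, epsilon, theta, mu, lambda, nu} is all of U.
No 4 of the 5 groups cover everything (all 5 combinations miss at least one element), so 5 is optimal.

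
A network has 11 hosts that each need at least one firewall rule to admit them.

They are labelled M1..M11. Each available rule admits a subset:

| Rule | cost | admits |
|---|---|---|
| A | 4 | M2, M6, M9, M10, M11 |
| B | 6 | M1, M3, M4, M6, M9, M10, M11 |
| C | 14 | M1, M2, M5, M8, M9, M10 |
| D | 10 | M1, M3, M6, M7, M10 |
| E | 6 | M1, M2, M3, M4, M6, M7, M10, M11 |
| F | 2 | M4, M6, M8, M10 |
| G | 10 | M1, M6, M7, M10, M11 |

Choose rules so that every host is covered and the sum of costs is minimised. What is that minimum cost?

C, E together cover every host (C ∪ E = {M1, M2, M3, M4, M5, M6, M7, M8, M9, M10, M11}); total cost 14 + 6 = 20.
The greedy pick F, E, A, C costs 26; no covering selection beats 20.

20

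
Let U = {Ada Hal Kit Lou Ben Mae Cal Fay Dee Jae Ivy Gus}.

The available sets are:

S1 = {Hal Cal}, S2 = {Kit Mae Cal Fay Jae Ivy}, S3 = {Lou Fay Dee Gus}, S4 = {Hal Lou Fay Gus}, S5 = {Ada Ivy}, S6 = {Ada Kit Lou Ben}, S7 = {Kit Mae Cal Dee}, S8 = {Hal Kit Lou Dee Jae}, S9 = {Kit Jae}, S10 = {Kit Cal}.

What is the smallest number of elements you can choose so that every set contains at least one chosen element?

4

H = {Kit, Lou, Cal, Ivy} meets every set (each contains at least one member of H), and |H| = 4.
The sets S1, S3, S5, S9 are pairwise disjoint, so any hitting set needs a separate element for each — at least 4. Hence 4 is optimal.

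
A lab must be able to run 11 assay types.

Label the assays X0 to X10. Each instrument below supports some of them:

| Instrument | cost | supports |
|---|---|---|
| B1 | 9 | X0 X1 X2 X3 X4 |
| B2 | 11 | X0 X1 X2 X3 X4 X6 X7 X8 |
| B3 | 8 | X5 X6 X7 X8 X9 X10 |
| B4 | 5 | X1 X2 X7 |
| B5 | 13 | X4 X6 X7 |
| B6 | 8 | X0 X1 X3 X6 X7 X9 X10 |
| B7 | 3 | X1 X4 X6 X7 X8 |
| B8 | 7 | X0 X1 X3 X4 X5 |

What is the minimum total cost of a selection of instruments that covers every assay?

17

B1, B3 together cover every assay (B1 ∪ B3 = {X0, X1, X2, X3, X4, X5, X6, X7, X8, X9, X10}); total cost 9 + 8 = 17.
The greedy pick B7, B6, B4, B8 costs 23; no covering selection beats 17.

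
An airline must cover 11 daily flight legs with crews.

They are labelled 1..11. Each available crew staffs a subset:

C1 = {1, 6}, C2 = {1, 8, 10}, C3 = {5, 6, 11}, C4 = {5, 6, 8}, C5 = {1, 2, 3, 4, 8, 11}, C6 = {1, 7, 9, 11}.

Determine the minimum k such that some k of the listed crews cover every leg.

4

C2 and C3 and C5 and C6 together: C2 ∪ C3 ∪ C5 ∪ C6 = {1, 2, 3, 4, 5, 6, 7, 8, 9, 10, 11} — every leg is covered.
Only C5 contains 2, so C5 is forced; the remaining 5 legs need at least 3 more crews (each remaining crew adds at most 2) — so at least 4 crews are needed, and 4 is optimal.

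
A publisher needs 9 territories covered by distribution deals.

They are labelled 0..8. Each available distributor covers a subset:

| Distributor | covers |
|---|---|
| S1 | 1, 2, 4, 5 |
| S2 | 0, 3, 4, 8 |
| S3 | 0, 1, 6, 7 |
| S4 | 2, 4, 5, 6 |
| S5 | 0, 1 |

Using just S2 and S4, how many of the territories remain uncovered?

2

Union of S2, S4 = {0, 2, 3, 4, 5, 6, 8}.
Not covered: 1, 7 — 2 territories.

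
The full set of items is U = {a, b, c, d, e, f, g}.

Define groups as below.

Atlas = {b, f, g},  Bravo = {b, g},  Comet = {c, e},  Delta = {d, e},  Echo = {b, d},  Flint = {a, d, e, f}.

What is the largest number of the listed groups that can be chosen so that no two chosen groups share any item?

2

Comet, Echo are pairwise disjoint (Comet={c,e}; Echo={b,d}).
Every remaining group overlaps one of these, and no 3 of the listed groups are pairwise disjoint, so 2 is the maximum.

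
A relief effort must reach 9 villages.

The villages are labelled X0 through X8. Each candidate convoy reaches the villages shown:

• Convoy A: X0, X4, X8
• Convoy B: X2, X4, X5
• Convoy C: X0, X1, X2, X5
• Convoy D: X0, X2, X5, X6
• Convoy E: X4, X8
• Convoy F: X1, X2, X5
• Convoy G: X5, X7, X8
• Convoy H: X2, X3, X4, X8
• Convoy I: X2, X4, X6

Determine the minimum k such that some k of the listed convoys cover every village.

4

C and D and G and H together: C ∪ D ∪ G ∪ H = {X0, X1, X2, X3, X4, X5, X6, X7, X8} — every village is covered.
No 3 of the 9 convoys cover everything (all 84 combinations miss at least one village), so 4 is optimal.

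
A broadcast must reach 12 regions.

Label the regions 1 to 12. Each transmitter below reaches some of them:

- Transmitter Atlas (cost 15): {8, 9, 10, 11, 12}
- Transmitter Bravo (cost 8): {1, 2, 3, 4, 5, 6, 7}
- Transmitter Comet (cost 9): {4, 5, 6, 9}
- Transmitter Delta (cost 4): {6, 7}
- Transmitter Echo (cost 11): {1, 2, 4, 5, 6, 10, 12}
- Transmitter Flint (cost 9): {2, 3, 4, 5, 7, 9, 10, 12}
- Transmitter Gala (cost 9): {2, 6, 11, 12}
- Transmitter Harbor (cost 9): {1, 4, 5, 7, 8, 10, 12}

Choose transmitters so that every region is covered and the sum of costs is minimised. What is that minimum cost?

23

Atlas, Bravo together cover every region (Atlas ∪ Bravo = {1, 2, 3, 4, 5, 6, 7, 8, 9, 10, 11, 12}); total cost 15 + 8 = 23.
The greedy pick Flint, Bravo, Atlas costs 32; no covering selection beats 23.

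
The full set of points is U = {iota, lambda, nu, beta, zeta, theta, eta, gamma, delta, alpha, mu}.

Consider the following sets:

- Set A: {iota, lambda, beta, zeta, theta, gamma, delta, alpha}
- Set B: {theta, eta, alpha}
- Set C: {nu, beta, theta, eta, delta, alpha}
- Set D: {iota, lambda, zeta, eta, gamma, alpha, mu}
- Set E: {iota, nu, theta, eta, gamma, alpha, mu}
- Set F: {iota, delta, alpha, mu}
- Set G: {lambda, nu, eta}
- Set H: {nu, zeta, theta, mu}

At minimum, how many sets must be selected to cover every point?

2

C and D together: C ∪ D = {iota, lambda, nu, beta, zeta, theta, eta, gamma, delta, alpha, mu} — every point is covered.
No single set has all 11 points (the largest, A, has 8), so 2 is optimal.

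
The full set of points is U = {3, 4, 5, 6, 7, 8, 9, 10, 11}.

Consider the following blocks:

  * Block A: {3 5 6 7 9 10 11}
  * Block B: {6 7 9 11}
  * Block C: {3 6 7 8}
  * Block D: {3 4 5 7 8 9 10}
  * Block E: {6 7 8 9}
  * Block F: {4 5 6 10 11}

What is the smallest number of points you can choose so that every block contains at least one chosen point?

2

H = {5, 6} meets every block (each contains at least one member of H), and |H| = 2.
No single point lies in every block, so at least 2 are needed and 2 is optimal.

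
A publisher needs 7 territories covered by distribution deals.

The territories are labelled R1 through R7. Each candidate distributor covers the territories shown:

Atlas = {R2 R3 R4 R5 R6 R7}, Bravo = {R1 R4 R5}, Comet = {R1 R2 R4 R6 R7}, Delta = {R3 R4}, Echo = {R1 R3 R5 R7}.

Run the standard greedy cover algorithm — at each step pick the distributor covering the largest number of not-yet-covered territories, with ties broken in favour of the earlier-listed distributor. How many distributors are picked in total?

Greedy: pick Atlas (covers 6 new) → pick Bravo (covers 1 new). Total picks: 2.

2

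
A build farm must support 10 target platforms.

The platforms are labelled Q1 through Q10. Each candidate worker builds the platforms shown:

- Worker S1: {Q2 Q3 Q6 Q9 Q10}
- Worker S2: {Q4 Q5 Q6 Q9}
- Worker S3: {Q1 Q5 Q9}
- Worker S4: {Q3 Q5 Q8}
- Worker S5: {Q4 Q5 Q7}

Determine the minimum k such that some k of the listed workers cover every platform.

4

Take {S1, S3, S4, S5}. Their union is {Q1, Q2, Q3, Q4, Q5, Q6, Q7, Q8, Q9, Q10}, which is all 10 platforms.
No 3 of the 5 workers cover everything (all 10 combinations miss at least one platform), so 4 is optimal.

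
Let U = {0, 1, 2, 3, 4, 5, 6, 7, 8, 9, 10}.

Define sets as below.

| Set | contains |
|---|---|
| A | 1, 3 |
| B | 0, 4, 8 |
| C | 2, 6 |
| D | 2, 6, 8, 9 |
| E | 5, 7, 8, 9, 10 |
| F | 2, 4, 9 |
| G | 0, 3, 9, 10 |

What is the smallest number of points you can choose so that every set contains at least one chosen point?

Take H = {2, 3, 8}. Each listed set contains at least one of these, so H is a hitting set of size 3.
The sets A, B, C are pairwise disjoint, so any hitting set needs a separate point for each — at least 3. Hence 3 is optimal.

3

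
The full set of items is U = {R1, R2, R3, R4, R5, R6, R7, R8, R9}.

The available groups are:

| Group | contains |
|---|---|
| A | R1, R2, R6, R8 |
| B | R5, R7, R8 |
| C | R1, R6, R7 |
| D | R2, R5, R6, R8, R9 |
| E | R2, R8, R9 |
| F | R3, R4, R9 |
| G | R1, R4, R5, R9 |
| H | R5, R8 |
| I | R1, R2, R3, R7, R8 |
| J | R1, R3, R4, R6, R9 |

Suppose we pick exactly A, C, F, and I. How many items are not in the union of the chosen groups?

Union of A, C, F, I = {R1, R2, R3, R4, R6, R7, R8, R9}.
Not covered: R5 — 1 item.

1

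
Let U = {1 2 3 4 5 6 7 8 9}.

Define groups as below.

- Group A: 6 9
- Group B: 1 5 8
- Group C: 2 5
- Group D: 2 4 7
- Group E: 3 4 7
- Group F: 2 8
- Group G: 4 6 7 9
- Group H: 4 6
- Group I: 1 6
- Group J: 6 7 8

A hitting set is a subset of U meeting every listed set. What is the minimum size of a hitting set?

T = {2, 5, 6, 7} meets every group (each contains at least one member of T), and |T| = 4.
No choice of 3 items meets every group, so 4 is the minimum.

4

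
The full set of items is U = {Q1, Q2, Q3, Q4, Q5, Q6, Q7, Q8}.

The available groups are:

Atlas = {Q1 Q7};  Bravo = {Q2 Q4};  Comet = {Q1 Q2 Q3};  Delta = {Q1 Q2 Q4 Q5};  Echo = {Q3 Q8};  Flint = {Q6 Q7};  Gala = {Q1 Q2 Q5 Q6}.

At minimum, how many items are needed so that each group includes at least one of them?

3

The 3 items {Q2, Q3, Q7} hit every group.
The groups Atlas, Bravo, Echo are pairwise disjoint, so any hitting set needs a separate item for each — at least 3. Hence 3 is optimal.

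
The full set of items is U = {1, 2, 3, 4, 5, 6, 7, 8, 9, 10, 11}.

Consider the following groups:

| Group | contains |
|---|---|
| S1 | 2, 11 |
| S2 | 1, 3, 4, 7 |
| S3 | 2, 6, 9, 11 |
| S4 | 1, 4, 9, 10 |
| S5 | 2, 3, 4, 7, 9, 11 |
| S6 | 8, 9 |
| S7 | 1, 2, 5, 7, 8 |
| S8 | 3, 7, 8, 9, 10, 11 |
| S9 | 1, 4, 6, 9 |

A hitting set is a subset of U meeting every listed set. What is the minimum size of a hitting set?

3

Take H = {7, 9, 11}. Each listed group contains at least one of these, so H is a hitting set of size 3.
The groups S1, S2, S6 are pairwise disjoint, so any hitting set needs a separate item for each — at least 3. Hence 3 is optimal.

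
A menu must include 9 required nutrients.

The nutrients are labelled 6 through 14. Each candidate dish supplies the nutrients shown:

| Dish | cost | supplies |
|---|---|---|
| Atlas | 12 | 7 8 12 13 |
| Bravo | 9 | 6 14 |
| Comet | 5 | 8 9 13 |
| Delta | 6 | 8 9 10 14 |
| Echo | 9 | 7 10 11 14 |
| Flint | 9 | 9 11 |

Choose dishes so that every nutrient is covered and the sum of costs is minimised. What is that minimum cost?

Atlas, Bravo, Comet, Echo together cover every nutrient (Atlas ∪ Bravo ∪ Comet ∪ Echo = {6, 7, 8, 9, 10, 11, 12, 13, 14}); total cost 12 + 9 + 5 + 9 = 35.
The greedy pick Delta, Atlas, Bravo, Echo costs 36; no covering selection beats 35.

35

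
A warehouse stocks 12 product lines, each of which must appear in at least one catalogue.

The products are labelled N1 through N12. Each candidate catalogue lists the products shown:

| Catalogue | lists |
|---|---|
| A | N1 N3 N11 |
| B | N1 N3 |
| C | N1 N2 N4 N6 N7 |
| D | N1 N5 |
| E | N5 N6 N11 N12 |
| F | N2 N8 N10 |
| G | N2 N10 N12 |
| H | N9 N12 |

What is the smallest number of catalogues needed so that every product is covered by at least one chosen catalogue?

B and C and E and F and H together: B ∪ C ∪ E ∪ F ∪ H = {N1, N2, N3, N4, N5, N6, N7, N8, N9, N10, N11, N12} — every product is covered.
No 4 of the 8 catalogues cover everything (all 70 combinations miss at least one product), so 5 is optimal.

5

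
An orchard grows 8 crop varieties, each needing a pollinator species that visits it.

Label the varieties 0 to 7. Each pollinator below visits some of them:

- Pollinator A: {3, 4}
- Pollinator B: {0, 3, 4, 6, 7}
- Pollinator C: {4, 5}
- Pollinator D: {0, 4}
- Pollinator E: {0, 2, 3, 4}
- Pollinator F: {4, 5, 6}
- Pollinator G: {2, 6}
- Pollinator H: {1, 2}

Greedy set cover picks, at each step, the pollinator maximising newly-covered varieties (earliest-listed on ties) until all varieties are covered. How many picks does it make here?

3

Greedy: pick B (covers 5 new) → pick H (covers 2 new) → pick C (covers 1 new). Total picks: 3.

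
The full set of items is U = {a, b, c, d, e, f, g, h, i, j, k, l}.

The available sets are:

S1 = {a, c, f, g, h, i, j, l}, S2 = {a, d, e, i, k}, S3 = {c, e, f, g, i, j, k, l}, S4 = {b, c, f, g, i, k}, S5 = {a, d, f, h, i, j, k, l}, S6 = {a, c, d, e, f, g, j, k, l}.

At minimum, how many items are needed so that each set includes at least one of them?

2

Take T = {g, k}. Each listed set contains at least one of these, so T is a hitting set of size 2.
No single item lies in every set, so at least 2 are needed and 2 is optimal.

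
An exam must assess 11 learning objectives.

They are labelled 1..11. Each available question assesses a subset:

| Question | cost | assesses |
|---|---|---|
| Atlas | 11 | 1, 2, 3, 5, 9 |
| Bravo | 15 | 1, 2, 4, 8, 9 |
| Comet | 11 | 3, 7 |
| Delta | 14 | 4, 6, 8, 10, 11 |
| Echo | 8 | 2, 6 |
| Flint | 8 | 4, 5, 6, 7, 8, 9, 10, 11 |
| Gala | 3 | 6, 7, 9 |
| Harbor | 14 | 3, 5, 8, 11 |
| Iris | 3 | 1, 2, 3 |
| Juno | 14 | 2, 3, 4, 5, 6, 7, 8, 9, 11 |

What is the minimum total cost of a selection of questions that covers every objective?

11

Flint, Iris together cover every objective (Flint ∪ Iris = {1, 2, 3, 4, 5, 6, 7, 8, 9, 10, 11}); total cost 8 + 3 = 11.
No covering selection has total cost below 11.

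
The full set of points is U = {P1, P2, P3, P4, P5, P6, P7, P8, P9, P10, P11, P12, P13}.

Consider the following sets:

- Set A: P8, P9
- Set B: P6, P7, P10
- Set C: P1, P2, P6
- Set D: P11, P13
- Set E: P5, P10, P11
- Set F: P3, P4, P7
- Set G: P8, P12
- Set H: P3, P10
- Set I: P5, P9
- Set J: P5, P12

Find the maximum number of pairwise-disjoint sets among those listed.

A, C, D, H, J are pairwise disjoint (A={P8,P9}; C={P1,P2,P6}; D={P11,P13}; H={P3,P10}; J={P5,P12}).
Every remaining set overlaps one of these, and no 6 of the listed sets are pairwise disjoint, so 5 is the maximum.

5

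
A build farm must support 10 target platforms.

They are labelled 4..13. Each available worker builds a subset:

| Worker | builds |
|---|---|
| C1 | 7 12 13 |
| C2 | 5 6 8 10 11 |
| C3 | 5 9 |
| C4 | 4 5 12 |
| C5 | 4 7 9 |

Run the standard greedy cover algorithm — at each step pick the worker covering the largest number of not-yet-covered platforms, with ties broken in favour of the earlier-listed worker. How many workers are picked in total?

3

Greedy: pick C2 (covers 5 new) → pick C1 (covers 3 new) → pick C5 (covers 2 new). Total picks: 3.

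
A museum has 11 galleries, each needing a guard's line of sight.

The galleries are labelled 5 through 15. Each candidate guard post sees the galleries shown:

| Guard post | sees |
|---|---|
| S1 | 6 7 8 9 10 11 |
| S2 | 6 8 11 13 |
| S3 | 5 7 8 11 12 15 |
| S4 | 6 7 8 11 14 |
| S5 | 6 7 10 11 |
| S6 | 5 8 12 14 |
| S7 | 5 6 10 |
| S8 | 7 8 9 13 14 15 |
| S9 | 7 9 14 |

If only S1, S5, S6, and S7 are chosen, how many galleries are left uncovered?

2

Union of S1, S5, S6, S7 = {5, 6, 7, 8, 9, 10, 11, 12, 14}.
Not covered: 13, 15 — 2 galleries.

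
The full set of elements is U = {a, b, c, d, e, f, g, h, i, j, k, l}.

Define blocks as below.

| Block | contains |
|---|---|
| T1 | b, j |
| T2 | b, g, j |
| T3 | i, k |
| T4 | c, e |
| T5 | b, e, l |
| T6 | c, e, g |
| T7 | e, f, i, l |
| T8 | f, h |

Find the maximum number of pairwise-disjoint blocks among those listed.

4

T1, T3, T4, T8 are pairwise disjoint (T1={b,j}; T3={i,k}; T4={c,e}; T8={f,h}).
Every remaining block overlaps one of these, and no 5 of the listed blocks are pairwise disjoint, so 4 is the maximum.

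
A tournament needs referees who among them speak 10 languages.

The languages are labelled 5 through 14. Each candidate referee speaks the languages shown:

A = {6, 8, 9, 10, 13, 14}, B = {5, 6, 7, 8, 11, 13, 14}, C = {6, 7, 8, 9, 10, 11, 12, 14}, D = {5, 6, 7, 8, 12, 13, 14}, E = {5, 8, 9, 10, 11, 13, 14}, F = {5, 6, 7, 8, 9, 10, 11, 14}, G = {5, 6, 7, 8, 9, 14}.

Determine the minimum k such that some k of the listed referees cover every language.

2

Take {D, F}. Their union is {5, 6, 7, 8, 9, 10, 11, 12, 13, 14}, which is all 10 languages.
No single referee has all 10 languages (the largest, C, has 8), so 2 is optimal.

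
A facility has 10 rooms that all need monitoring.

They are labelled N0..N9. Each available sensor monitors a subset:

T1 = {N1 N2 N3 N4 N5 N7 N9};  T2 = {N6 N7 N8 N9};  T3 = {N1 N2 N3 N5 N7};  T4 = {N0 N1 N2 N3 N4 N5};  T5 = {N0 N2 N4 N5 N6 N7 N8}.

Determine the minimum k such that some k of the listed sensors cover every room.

2

T1 and T5 together: T1 ∪ T5 = {N0, N1, N2, N3, N4, N5, N6, N7, N8, N9} — every room is covered.
No single sensor has all 10 rooms (the largest, T1, has 7), so 2 is optimal.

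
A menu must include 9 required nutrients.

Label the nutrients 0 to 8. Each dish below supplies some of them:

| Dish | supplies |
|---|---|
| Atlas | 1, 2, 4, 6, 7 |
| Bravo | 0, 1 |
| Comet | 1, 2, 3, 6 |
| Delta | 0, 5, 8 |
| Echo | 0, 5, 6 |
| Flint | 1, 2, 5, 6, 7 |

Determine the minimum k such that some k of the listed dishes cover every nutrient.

Take {Atlas, Comet, Delta}. Their union is {0, 1, 2, 3, 4, 5, 6, 7, 8}, which is all 9 nutrients.
Only Comet contains 3, so Comet is forced; the remaining 5 nutrients need at least 2 more dishes (each remaining dish adds at most 3) — so at least 3 dishes are needed, and 3 is optimal.

3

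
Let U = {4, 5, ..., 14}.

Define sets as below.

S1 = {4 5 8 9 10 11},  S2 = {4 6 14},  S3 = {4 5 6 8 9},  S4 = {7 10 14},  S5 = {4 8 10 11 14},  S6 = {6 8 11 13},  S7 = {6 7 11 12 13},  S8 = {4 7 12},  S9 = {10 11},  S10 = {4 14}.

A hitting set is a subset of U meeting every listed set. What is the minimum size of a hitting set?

The 3 elements {4, 10, 13} hit every set.
No choice of 2 elements meets every set, so 3 is the minimum.

3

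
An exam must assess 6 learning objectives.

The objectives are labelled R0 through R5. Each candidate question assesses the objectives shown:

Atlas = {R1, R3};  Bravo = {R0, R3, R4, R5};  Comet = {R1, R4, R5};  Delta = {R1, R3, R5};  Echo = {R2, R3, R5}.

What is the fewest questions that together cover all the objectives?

Take {Atlas, Bravo, Echo}. Their union is {R0, R1, R2, R3, R4, R5}, which is all 6 objectives.
Only Bravo contains R0, so Bravo is forced; the remaining 2 objectives need at least 2 more questions (each remaining question adds at most 1) — so at least 3 questions are needed, and 3 is optimal.

3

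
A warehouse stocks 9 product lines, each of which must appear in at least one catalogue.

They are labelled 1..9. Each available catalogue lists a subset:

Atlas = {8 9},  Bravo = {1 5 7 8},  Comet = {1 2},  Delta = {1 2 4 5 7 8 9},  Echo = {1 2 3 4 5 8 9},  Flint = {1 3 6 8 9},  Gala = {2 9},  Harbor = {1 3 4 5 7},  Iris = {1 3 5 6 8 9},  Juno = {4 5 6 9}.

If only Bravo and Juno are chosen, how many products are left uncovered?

Union of Bravo, Juno = {1, 4, 5, 6, 7, 8, 9}.
Not covered: 2, 3 — 2 products.

2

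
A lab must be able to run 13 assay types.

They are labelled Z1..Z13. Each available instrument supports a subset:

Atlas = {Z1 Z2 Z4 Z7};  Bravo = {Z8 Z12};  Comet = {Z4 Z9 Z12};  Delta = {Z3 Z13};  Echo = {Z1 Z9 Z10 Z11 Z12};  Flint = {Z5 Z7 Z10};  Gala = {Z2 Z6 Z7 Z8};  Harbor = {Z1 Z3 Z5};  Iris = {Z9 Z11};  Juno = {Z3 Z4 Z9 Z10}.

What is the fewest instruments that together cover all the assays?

5

Atlas and Delta and Echo and Flint and Gala together: Atlas ∪ Delta ∪ Echo ∪ Flint ∪ Gala = {Z1, Z2, Z3, Z4, Z5, Z6, Z7, Z8, Z9, Z10, Z11, Z12, Z13} — every assay is covered.
No 4 of the 10 instruments cover everything (all 210 combinations miss at least one assay), so 5 is optimal.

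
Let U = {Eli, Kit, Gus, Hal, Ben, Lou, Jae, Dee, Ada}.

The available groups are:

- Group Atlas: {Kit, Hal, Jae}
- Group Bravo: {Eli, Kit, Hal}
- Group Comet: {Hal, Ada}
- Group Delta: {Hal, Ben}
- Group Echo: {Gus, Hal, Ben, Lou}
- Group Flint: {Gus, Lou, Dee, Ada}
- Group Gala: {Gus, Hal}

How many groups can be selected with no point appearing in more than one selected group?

2

Bravo, Flint are pairwise disjoint (Bravo={Eli,Kit,Hal}; Flint={Gus,Lou,Dee,Ada}).
Every remaining group overlaps one of these, and no 3 of the listed groups are pairwise disjoint, so 2 is the maximum.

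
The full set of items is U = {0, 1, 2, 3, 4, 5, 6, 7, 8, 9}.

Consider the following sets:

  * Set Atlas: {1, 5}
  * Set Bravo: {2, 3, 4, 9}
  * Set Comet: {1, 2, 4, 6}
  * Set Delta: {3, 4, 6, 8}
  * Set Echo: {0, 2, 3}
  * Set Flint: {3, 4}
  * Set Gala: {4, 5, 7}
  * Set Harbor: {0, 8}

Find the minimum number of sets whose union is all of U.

4

Bravo, Comet, Gala, and Harbor cover everything between them: the union {0, 1, 2, 3, 4, 5, 6, 7, 8, 9} is all of U.
Only Gala contains 7, so Gala is forced; the remaining 7 items need at least 3 more sets (each remaining set adds at most 3) — so at least 4 sets are needed, and 4 is optimal.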